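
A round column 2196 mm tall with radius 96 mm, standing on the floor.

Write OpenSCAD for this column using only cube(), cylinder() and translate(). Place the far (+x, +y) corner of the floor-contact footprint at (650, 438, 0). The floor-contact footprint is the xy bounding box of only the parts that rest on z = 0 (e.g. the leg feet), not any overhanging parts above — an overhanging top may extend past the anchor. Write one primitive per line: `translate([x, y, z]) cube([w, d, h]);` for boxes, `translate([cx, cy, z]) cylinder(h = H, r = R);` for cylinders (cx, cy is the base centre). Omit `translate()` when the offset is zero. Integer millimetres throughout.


translate([554, 342, 0]) cylinder(h = 2196, r = 96);


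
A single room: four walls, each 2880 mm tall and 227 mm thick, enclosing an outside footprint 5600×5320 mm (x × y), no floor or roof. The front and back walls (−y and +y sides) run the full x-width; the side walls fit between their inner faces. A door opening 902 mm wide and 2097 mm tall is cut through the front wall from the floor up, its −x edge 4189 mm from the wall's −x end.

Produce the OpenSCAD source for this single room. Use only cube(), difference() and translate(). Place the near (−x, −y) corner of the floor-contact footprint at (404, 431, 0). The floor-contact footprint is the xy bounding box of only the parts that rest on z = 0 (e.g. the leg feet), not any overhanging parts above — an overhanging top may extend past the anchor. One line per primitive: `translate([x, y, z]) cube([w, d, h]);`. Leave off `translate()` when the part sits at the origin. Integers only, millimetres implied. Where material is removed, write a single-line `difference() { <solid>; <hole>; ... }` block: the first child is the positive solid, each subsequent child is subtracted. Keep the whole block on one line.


difference() { translate([404, 431, 0]) cube([5600, 227, 2880]); translate([4593, 431, 0]) cube([902, 227, 2097]); }
translate([404, 5524, 0]) cube([5600, 227, 2880]);
translate([404, 658, 0]) cube([227, 4866, 2880]);
translate([5777, 658, 0]) cube([227, 4866, 2880]);


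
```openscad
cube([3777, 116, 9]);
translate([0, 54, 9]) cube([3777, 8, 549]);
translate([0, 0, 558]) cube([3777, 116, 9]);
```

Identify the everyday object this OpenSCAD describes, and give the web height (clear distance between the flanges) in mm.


An I-beam. The web height is 549 mm.

Two wide flanges with a thin centred web — an I-beam. Overall 567 mm minus two 9 mm flanges gives a web of 567 − 2·9 = 549 mm.


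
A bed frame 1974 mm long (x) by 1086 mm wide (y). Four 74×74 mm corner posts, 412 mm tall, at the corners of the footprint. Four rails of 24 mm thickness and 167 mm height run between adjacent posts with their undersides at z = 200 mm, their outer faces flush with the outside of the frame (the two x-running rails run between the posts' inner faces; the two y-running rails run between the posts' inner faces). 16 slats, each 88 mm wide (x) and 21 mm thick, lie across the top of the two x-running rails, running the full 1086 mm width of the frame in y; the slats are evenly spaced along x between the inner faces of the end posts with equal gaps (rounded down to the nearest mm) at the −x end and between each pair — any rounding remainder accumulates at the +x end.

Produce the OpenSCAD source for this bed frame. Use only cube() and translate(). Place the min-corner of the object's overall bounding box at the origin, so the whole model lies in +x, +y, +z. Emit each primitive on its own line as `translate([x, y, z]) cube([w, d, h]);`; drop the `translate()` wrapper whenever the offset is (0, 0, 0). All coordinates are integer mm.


cube([74, 74, 412]);
translate([0, 1012, 0]) cube([74, 74, 412]);
translate([1900, 0, 0]) cube([74, 74, 412]);
translate([1900, 1012, 0]) cube([74, 74, 412]);
translate([74, 0, 200]) cube([1826, 24, 167]);
translate([74, 1062, 200]) cube([1826, 24, 167]);
translate([0, 74, 200]) cube([24, 938, 167]);
translate([1950, 74, 200]) cube([24, 938, 167]);
translate([98, 0, 367]) cube([88, 1086, 21]);
translate([210, 0, 367]) cube([88, 1086, 21]);
translate([322, 0, 367]) cube([88, 1086, 21]);
translate([434, 0, 367]) cube([88, 1086, 21]);
translate([546, 0, 367]) cube([88, 1086, 21]);
translate([658, 0, 367]) cube([88, 1086, 21]);
translate([770, 0, 367]) cube([88, 1086, 21]);
translate([882, 0, 367]) cube([88, 1086, 21]);
translate([994, 0, 367]) cube([88, 1086, 21]);
translate([1106, 0, 367]) cube([88, 1086, 21]);
translate([1218, 0, 367]) cube([88, 1086, 21]);
translate([1330, 0, 367]) cube([88, 1086, 21]);
translate([1442, 0, 367]) cube([88, 1086, 21]);
translate([1554, 0, 367]) cube([88, 1086, 21]);
translate([1666, 0, 367]) cube([88, 1086, 21]);
translate([1778, 0, 367]) cube([88, 1086, 21]);


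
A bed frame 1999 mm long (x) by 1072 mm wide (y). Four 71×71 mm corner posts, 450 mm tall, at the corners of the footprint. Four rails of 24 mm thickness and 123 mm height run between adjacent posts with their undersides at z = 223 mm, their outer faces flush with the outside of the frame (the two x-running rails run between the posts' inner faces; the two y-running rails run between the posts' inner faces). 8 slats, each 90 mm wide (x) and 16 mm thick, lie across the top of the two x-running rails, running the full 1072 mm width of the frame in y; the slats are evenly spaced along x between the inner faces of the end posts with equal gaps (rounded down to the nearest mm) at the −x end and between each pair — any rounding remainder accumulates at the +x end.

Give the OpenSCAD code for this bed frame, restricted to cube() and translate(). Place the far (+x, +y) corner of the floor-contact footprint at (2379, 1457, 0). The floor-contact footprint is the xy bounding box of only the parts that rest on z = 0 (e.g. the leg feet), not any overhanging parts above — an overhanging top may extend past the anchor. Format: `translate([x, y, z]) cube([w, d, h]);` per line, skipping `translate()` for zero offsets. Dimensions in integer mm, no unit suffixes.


// slat z = rail_z + rail_h = 223 + 123 = 346
// slat gap = ⌊(1857 − 8·90) / 9⌋ = 126
translate([380, 385, 0]) cube([71, 71, 450]);
translate([380, 1386, 0]) cube([71, 71, 450]);
translate([2308, 385, 0]) cube([71, 71, 450]);
translate([2308, 1386, 0]) cube([71, 71, 450]);
translate([451, 385, 223]) cube([1857, 24, 123]);
translate([451, 1433, 223]) cube([1857, 24, 123]);
translate([380, 456, 223]) cube([24, 930, 123]);
translate([2355, 456, 223]) cube([24, 930, 123]);
translate([577, 385, 346]) cube([90, 1072, 16]);
translate([793, 385, 346]) cube([90, 1072, 16]);
translate([1009, 385, 346]) cube([90, 1072, 16]);
translate([1225, 385, 346]) cube([90, 1072, 16]);
translate([1441, 385, 346]) cube([90, 1072, 16]);
translate([1657, 385, 346]) cube([90, 1072, 16]);
translate([1873, 385, 346]) cube([90, 1072, 16]);
translate([2089, 385, 346]) cube([90, 1072, 16]);


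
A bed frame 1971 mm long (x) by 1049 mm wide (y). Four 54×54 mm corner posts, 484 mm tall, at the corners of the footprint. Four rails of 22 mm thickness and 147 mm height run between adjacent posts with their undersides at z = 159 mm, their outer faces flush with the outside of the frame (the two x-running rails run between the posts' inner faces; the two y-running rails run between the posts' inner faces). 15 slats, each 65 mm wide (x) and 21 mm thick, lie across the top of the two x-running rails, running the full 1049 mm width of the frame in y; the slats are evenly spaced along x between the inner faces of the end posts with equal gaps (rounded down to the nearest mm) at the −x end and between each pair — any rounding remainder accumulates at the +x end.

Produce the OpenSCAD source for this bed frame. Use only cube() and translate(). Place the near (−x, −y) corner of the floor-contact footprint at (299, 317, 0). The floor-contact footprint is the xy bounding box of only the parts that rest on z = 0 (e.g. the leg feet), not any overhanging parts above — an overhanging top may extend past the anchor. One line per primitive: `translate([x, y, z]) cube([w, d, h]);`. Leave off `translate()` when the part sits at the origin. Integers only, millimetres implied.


// slat z = rail_z + rail_h = 159 + 147 = 306
// slat gap = ⌊(1863 − 15·65) / 16⌋ = 55
translate([299, 317, 0]) cube([54, 54, 484]);
translate([299, 1312, 0]) cube([54, 54, 484]);
translate([2216, 317, 0]) cube([54, 54, 484]);
translate([2216, 1312, 0]) cube([54, 54, 484]);
translate([353, 317, 159]) cube([1863, 22, 147]);
translate([353, 1344, 159]) cube([1863, 22, 147]);
translate([299, 371, 159]) cube([22, 941, 147]);
translate([2248, 371, 159]) cube([22, 941, 147]);
translate([408, 317, 306]) cube([65, 1049, 21]);
translate([528, 317, 306]) cube([65, 1049, 21]);
translate([648, 317, 306]) cube([65, 1049, 21]);
translate([768, 317, 306]) cube([65, 1049, 21]);
translate([888, 317, 306]) cube([65, 1049, 21]);
translate([1008, 317, 306]) cube([65, 1049, 21]);
translate([1128, 317, 306]) cube([65, 1049, 21]);
translate([1248, 317, 306]) cube([65, 1049, 21]);
translate([1368, 317, 306]) cube([65, 1049, 21]);
translate([1488, 317, 306]) cube([65, 1049, 21]);
translate([1608, 317, 306]) cube([65, 1049, 21]);
translate([1728, 317, 306]) cube([65, 1049, 21]);
translate([1848, 317, 306]) cube([65, 1049, 21]);
translate([1968, 317, 306]) cube([65, 1049, 21]);
translate([2088, 317, 306]) cube([65, 1049, 21]);


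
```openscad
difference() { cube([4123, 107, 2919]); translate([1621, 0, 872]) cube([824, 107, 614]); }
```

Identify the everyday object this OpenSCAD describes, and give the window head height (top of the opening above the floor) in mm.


A wall with a window opening. The window head height is 1486 mm.

A wall with a rectangular opening subtracted — a window. Sill at z = 872, opening 614 mm tall, so the head is at 872 + 614 = 1486 mm.


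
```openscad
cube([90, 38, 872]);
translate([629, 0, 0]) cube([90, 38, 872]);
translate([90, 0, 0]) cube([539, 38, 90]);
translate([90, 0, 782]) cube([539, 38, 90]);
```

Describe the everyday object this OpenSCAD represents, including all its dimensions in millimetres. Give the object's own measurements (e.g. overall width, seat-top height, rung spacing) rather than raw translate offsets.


A rectangular picture frame lying in the x–z plane (depth along y). The opening is 539 mm wide (x) by 692 mm tall (z), surrounded by a border 90 mm wide on all four sides. The frame is 38 mm deep and is made of two full-height vertical stiles with two horizontal rails fitted between them.


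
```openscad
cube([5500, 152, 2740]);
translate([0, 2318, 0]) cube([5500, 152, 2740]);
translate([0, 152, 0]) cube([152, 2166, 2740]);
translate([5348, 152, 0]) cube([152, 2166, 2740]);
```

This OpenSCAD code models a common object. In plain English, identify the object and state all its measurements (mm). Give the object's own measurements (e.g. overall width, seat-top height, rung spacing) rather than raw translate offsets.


The wall frame of a small rectangular building: four walls, each 2740 mm tall and 152 mm thick, enclosing a footprint 5500 mm (x) by 2470 mm (y) outside-to-outside, with no floor or roof. The front and back walls (the −y and +y sides) span the full width; the two side walls fit between them.


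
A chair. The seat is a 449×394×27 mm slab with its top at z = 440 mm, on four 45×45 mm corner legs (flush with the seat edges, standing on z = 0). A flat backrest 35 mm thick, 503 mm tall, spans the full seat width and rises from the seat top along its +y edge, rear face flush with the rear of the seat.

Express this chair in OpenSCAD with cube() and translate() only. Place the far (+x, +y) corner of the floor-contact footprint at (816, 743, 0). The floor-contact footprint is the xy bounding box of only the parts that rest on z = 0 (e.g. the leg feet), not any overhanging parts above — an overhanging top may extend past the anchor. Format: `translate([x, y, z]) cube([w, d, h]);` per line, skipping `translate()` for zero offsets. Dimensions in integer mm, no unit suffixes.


translate([367, 349, 413]) cube([449, 394, 27]);
translate([367, 349, 0]) cube([45, 45, 413]);
translate([771, 349, 0]) cube([45, 45, 413]);
translate([367, 698, 0]) cube([45, 45, 413]);
translate([771, 698, 0]) cube([45, 45, 413]);
translate([367, 708, 440]) cube([449, 35, 503]);


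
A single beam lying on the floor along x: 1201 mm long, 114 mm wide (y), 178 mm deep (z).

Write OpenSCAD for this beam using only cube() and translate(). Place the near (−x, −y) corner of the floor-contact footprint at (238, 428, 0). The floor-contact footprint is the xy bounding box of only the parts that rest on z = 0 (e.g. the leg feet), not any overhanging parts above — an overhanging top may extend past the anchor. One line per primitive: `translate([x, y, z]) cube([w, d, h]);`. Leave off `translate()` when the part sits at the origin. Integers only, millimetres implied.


translate([238, 428, 0]) cube([1201, 114, 178]);


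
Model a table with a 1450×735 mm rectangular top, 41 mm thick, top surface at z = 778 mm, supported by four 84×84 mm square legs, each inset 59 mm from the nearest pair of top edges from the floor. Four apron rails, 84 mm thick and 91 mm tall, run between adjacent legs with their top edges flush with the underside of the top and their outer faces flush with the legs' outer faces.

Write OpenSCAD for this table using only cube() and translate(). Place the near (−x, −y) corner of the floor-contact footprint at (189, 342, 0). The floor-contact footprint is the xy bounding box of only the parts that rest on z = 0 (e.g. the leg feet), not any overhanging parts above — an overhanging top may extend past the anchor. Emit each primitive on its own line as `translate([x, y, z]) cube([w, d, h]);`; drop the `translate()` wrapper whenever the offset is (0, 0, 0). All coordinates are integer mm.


translate([130, 283, 737]) cube([1450, 735, 41]);
translate([189, 342, 0]) cube([84, 84, 737]);
translate([1437, 342, 0]) cube([84, 84, 737]);
translate([189, 875, 0]) cube([84, 84, 737]);
translate([1437, 875, 0]) cube([84, 84, 737]);
translate([273, 342, 646]) cube([1164, 84, 91]);
translate([273, 875, 646]) cube([1164, 84, 91]);
translate([189, 426, 646]) cube([84, 449, 91]);
translate([1437, 426, 646]) cube([84, 449, 91]);


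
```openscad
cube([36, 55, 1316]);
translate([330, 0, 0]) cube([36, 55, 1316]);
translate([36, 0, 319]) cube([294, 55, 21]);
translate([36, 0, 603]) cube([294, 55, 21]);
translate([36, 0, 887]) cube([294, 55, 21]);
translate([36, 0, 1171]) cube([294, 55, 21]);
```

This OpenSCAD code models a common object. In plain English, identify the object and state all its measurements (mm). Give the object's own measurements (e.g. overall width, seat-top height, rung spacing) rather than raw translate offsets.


A straight ladder. Two 36×55 mm vertical rails, 1316 mm tall, stand 366 mm apart (outside-to-outside) with their front faces coplanar on the −y side. 4 rungs, each 55 mm deep and 21 mm tall, span between the inner faces of the rails, front faces flush with the rails. The lowest rung's underside is at z = 319 mm and rungs are spaced 284 mm apart (underside to underside).


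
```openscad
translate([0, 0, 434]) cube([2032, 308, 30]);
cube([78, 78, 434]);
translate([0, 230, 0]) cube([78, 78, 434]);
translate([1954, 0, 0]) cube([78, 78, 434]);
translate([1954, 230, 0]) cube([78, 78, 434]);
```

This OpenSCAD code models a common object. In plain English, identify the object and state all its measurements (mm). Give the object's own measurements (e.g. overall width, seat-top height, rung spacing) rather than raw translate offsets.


A long wooden bench with a 2032 mm (x) × 308 mm (y) seat, 30 mm thick, its top surface 464 mm above the floor. Four 78 mm square legs at the seat corners, flush with the edges, run from z = 0 to the seat underside.


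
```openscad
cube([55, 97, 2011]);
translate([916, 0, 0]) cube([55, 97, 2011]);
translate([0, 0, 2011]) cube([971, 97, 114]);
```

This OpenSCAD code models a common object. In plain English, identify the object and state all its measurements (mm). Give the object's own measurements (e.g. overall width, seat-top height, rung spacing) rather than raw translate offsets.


A door frame. The clear opening is 861 mm wide and 2011 mm high. Two 55 mm wide jambs, 97 mm deep, stand either side of the opening from the floor to the top of the opening. A 114 mm thick head sits across the top of both jambs, spanning the full outside width of the frame.


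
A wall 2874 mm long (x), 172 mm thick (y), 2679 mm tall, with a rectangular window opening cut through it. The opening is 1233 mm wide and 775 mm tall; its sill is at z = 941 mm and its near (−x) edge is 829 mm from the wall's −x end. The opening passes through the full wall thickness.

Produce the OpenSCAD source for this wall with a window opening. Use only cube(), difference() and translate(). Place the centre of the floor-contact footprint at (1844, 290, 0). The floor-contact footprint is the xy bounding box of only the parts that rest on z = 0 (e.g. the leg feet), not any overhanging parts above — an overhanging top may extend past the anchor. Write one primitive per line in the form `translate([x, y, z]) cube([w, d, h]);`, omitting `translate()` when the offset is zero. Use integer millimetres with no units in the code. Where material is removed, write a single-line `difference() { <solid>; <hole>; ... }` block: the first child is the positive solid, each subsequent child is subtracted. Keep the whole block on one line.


difference() { translate([407, 204, 0]) cube([2874, 172, 2679]); translate([1236, 204, 941]) cube([1233, 172, 775]); }


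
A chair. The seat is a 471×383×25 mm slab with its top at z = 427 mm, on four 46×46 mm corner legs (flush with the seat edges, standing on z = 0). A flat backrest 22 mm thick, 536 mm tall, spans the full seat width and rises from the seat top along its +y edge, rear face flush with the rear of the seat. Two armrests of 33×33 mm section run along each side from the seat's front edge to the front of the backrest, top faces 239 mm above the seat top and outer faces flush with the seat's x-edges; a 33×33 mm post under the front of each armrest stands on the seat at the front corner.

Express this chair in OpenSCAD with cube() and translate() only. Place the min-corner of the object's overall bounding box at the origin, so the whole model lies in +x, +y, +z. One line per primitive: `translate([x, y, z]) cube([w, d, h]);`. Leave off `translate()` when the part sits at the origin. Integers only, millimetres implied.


// leg_h = 427 - 25 = 402
// arm post h = 239 - 33 = 206
translate([0, 0, 402]) cube([471, 383, 25]);
cube([46, 46, 402]);
translate([425, 0, 0]) cube([46, 46, 402]);
translate([0, 337, 0]) cube([46, 46, 402]);
translate([425, 337, 0]) cube([46, 46, 402]);
translate([0, 361, 427]) cube([471, 22, 536]);
translate([0, 0, 633]) cube([33, 361, 33]);
translate([438, 0, 633]) cube([33, 361, 33]);
translate([0, 0, 427]) cube([33, 33, 206]);
translate([438, 0, 427]) cube([33, 33, 206]);


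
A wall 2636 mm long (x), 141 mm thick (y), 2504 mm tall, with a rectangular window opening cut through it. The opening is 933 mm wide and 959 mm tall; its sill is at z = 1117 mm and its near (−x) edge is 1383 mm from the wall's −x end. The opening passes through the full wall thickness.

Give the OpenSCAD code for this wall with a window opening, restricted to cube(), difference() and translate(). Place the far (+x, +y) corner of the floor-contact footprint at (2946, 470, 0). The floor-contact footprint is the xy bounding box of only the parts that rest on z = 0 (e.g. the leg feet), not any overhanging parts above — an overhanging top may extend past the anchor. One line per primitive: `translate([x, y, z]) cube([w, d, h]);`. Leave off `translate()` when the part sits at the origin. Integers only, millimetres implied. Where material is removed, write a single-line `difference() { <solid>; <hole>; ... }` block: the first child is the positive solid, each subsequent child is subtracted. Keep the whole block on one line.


difference() { translate([310, 329, 0]) cube([2636, 141, 2504]); translate([1693, 329, 1117]) cube([933, 141, 959]); }


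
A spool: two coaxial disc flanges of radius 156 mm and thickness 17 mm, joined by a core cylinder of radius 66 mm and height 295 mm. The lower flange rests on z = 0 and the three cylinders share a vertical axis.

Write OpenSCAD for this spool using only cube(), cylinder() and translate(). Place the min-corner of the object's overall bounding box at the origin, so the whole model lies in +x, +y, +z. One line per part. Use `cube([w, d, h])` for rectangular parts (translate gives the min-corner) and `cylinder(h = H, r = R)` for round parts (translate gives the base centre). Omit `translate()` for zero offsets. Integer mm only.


translate([156, 156, 0]) cylinder(h = 17, r = 156);
translate([156, 156, 17]) cylinder(h = 295, r = 66);
translate([156, 156, 312]) cylinder(h = 17, r = 156);


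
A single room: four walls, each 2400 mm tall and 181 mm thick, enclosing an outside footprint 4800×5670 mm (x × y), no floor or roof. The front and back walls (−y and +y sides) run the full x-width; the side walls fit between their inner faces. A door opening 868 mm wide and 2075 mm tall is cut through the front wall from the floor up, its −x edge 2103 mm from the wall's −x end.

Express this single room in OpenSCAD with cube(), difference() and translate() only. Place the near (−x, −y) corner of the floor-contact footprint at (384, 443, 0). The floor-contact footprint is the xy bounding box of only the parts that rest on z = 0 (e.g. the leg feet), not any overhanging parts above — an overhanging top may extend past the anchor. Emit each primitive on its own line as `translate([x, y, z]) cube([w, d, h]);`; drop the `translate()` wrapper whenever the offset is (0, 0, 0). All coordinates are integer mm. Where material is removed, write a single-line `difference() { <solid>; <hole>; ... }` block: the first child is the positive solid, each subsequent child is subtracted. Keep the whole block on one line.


difference() { translate([384, 443, 0]) cube([4800, 181, 2400]); translate([2487, 443, 0]) cube([868, 181, 2075]); }
translate([384, 5932, 0]) cube([4800, 181, 2400]);
translate([384, 624, 0]) cube([181, 5308, 2400]);
translate([5003, 624, 0]) cube([181, 5308, 2400]);


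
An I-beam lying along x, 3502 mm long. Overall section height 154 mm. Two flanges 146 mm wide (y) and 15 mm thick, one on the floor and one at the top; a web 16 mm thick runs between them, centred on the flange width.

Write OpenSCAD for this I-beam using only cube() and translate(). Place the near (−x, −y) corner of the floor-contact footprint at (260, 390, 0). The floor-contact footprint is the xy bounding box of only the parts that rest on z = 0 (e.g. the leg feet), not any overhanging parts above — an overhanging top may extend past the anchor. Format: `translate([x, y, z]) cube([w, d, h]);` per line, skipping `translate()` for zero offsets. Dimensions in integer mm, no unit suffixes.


translate([260, 390, 0]) cube([3502, 146, 15]);
translate([260, 455, 15]) cube([3502, 16, 124]);
translate([260, 390, 139]) cube([3502, 146, 15]);


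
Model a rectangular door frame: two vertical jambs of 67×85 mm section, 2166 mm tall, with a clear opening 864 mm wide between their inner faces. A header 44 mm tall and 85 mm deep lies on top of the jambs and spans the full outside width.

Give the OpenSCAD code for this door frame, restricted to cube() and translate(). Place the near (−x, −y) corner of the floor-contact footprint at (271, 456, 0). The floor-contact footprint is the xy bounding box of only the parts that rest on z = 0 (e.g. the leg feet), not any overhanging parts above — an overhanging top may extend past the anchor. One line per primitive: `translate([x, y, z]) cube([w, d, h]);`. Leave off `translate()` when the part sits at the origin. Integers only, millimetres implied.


translate([271, 456, 0]) cube([67, 85, 2166]);
translate([1202, 456, 0]) cube([67, 85, 2166]);
translate([271, 456, 2166]) cube([998, 85, 44]);


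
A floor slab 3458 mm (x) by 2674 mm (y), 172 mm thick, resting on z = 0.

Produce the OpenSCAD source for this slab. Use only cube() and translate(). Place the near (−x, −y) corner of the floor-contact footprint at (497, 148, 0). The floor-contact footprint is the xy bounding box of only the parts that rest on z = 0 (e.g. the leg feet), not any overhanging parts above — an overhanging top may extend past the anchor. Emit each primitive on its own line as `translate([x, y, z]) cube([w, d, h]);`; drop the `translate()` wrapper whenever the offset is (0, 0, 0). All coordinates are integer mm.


translate([497, 148, 0]) cube([3458, 2674, 172]);


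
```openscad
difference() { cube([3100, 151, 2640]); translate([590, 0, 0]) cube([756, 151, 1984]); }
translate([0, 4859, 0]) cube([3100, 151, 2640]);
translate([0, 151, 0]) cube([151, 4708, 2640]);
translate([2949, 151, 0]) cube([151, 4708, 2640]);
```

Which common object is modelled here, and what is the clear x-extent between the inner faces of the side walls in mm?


A single room. The interior width is 2798 mm.

Four walls enclosing a rectangle with a door in the front wall — a room. Outside width 3100 minus two 151 mm walls gives 2798 mm.


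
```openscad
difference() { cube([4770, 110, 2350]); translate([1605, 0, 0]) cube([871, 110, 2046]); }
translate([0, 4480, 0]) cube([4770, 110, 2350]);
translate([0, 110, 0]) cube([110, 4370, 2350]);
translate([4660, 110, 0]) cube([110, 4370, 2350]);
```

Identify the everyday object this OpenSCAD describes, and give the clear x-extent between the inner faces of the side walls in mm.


A single room. The interior width is 4550 mm.

Four walls enclosing a rectangle with a door in the front wall — a room. Outside width 4770 minus two 110 mm walls gives 4550 mm.


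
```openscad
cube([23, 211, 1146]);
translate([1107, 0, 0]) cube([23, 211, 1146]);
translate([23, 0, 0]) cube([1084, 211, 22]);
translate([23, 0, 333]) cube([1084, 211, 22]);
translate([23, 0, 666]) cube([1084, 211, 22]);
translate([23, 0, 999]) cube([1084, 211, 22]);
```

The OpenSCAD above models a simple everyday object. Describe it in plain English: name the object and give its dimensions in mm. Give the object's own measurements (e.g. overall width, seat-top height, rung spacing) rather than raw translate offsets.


An open bookshelf. Two side panels, each 23 mm thick, 211 mm deep and 1146 mm tall, stand 1130 mm apart (outside-to-outside). Between them sit 4 shelves, each 22 mm thick and 211 mm deep, spanning the full gap between the sides. The bottom shelf rests on the floor (its underside at z = 0) and the clear gap between one shelf's top and the next shelf's underside is 311 mm.


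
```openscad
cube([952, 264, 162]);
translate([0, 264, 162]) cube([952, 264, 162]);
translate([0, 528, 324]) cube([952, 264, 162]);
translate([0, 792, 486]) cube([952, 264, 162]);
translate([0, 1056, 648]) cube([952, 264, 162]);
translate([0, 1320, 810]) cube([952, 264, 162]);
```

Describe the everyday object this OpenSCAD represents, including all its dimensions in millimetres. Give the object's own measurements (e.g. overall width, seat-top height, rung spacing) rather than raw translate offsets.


A straight staircase of 6 solid steps. Each step is 952 mm wide (x), 264 mm deep (y, the going) and 162 mm tall (the rise). The first step rests on the floor; each subsequent step sits one going further in +y and one rise higher in +z, directly behind and above the previous step with no overlap.


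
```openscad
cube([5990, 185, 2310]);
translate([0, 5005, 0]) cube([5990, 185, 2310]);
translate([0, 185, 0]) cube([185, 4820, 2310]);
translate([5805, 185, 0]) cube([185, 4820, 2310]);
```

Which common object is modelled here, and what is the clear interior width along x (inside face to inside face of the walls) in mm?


A house (or room) frame. The interior width is 5620 mm.

Four 2310 mm walls enclosing a rectangle with no floor or roof — a room or house frame. Outside width is 5990 mm and wall thickness is 185 mm, so the interior width is 5990 − 2 × 185 = 5620 mm.


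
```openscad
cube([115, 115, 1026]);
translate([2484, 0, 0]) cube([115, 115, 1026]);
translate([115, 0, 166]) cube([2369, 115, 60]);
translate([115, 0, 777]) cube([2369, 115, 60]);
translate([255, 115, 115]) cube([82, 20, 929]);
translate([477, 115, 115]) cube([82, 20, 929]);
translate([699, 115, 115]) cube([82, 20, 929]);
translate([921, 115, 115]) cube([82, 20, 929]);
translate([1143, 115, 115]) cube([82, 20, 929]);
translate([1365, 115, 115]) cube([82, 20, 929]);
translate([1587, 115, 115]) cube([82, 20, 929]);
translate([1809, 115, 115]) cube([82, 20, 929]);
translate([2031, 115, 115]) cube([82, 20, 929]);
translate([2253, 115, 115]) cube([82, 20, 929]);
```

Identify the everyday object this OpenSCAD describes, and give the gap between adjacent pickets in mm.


A fence section. The picket gap is 140 mm.

Two posts, two rails, 10 pickets — a fence section. Span 2369 mm holds 10 pickets of 82 mm with 11 equal gaps: ⌊(2369 − 10·82) / 11⌋ = 140 mm.


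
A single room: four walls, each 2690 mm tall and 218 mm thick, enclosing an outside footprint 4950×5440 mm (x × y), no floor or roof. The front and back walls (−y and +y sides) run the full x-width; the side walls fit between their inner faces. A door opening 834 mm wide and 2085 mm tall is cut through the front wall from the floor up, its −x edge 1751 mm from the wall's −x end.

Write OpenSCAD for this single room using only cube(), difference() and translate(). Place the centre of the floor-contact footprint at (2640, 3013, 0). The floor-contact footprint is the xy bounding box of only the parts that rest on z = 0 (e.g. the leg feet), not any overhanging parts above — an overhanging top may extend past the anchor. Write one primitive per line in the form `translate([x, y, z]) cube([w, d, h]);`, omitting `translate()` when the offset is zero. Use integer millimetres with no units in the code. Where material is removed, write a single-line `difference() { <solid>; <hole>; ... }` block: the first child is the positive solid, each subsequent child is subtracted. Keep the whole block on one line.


difference() { translate([165, 293, 0]) cube([4950, 218, 2690]); translate([1916, 293, 0]) cube([834, 218, 2085]); }
translate([165, 5515, 0]) cube([4950, 218, 2690]);
translate([165, 511, 0]) cube([218, 5004, 2690]);
translate([4897, 511, 0]) cube([218, 5004, 2690]);


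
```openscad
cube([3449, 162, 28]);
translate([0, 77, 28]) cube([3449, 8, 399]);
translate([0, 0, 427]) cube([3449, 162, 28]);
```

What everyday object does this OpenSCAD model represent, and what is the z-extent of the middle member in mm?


An I-beam. The web height is 399 mm.

Two wide flanges with a thin centred web — an I-beam. Overall 455 mm minus two 28 mm flanges gives a web of 455 − 2·28 = 399 mm.


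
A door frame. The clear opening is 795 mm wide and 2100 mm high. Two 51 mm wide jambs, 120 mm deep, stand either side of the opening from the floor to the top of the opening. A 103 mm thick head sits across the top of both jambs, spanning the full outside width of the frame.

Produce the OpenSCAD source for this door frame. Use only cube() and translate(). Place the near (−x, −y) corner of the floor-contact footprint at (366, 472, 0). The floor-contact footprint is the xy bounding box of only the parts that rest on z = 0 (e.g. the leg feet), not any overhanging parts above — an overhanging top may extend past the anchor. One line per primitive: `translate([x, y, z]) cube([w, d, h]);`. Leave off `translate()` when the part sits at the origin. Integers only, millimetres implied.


translate([366, 472, 0]) cube([51, 120, 2100]);
translate([1212, 472, 0]) cube([51, 120, 2100]);
translate([366, 472, 2100]) cube([897, 120, 103]);


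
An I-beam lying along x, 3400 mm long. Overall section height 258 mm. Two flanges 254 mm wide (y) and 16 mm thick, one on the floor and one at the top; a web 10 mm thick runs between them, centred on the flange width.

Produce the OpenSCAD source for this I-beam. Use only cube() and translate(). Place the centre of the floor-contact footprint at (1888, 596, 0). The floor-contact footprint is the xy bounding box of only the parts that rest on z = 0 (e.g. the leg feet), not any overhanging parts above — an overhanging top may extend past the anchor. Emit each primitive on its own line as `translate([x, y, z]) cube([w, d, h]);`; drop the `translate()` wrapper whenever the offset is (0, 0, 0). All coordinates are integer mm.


translate([188, 469, 0]) cube([3400, 254, 16]);
translate([188, 591, 16]) cube([3400, 10, 226]);
translate([188, 469, 242]) cube([3400, 254, 16]);


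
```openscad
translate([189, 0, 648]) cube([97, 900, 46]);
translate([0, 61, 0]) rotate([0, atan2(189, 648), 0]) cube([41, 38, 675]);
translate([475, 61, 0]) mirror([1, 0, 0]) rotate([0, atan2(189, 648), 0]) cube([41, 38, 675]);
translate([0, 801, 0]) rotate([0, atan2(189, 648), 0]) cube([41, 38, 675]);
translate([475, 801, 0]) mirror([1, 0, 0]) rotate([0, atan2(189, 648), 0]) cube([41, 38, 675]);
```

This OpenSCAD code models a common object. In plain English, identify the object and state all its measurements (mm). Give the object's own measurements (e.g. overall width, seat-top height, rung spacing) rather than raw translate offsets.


A sawhorse. A 97×900×46 mm beam (x, y, z) sits on two A-frame leg pairs. Each pair is two raked legs of 41×38 mm section (38 mm along y) splaying symmetrically in x. Each leg rises 648 mm vertically over 189 mm of horizontal reach and is 675 mm long along its own axis. Every leg's outer bottom edge rests on the floor and its outer top edge meets a bottom edge of the beam — the left legs (tilting toward +x) meet the beam's −x bottom edge, the right legs (their mirror images, tilting toward −x) meet its +x bottom edge — so the leg tops tuck under the beam, the beam's underside is 648 mm above the floor, and the feet are 475 mm apart outside-to-outside with the beam centred between them. The two leg pairs are set in 61 mm from either end of the beam.


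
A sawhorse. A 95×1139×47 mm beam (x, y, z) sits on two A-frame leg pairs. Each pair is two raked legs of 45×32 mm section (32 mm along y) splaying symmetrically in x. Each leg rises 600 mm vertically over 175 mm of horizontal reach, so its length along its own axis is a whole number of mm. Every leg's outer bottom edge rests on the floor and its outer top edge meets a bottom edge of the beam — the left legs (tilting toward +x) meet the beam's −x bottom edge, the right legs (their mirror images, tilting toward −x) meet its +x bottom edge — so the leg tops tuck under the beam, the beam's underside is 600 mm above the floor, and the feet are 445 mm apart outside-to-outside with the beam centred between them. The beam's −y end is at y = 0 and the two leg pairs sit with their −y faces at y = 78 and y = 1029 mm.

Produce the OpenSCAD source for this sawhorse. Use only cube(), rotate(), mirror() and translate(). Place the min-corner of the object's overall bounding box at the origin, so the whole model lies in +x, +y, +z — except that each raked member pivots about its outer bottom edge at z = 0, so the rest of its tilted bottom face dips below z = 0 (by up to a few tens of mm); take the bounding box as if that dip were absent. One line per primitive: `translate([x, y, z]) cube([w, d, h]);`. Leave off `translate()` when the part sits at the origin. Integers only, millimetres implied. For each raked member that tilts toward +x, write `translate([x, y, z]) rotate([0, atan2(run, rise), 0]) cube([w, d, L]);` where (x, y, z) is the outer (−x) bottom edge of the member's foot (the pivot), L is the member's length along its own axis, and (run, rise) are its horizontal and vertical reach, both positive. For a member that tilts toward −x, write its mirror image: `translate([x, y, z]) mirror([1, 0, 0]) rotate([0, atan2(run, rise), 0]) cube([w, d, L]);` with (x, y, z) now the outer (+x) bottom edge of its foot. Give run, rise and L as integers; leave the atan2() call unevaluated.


translate([175, 0, 600]) cube([95, 1139, 47]);
translate([0, 78, 0]) rotate([0, atan2(175, 600), 0]) cube([45, 32, 625]);
translate([445, 78, 0]) mirror([1, 0, 0]) rotate([0, atan2(175, 600), 0]) cube([45, 32, 625]);
translate([0, 1029, 0]) rotate([0, atan2(175, 600), 0]) cube([45, 32, 625]);
translate([445, 1029, 0]) mirror([1, 0, 0]) rotate([0, atan2(175, 600), 0]) cube([45, 32, 625]);


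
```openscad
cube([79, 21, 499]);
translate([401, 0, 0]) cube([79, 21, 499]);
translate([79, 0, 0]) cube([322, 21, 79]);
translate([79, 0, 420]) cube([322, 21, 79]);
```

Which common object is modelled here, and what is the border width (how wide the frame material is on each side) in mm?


A picture frame. The border width is 79 mm.

Four thin pieces enclosing a rectangular opening — a picture frame. The two full-height stiles are 499 mm tall; the top rail sits at z = 420 and is 79 mm tall, so the border above the opening is 499 − 420 = 79 mm, matching the stile x-width.


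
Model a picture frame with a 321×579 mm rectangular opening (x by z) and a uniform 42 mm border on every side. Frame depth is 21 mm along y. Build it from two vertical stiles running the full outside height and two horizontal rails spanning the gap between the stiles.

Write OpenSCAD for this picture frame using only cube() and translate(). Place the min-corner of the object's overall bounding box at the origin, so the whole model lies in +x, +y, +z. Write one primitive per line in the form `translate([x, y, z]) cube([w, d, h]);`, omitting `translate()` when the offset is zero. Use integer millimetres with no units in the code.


cube([42, 21, 663]);
translate([363, 0, 0]) cube([42, 21, 663]);
translate([42, 0, 0]) cube([321, 21, 42]);
translate([42, 0, 621]) cube([321, 21, 42]);


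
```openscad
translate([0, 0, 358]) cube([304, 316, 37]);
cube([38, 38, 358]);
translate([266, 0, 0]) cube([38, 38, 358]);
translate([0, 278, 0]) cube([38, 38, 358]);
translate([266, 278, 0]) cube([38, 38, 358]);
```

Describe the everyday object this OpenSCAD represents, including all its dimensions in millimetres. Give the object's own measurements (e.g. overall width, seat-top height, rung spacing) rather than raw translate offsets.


A four-legged stool. The seat is a 304×316×37 mm slab whose top surface is at z = 395 mm; four square legs, each 38×38 mm in cross-section, run from the floor (z = 0) to the underside of the seat, each flush with a corner of the seat.


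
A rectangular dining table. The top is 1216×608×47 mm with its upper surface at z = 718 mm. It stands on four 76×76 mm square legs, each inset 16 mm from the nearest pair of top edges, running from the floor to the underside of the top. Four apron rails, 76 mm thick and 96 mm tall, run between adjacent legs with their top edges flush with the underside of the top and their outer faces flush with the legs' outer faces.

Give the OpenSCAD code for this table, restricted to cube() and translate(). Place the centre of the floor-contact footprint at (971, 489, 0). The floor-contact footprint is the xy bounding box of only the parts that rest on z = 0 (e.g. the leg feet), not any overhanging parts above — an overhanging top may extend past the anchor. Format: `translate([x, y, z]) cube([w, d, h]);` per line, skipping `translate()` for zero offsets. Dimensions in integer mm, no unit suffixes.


translate([363, 185, 671]) cube([1216, 608, 47]);
translate([379, 201, 0]) cube([76, 76, 671]);
translate([1487, 201, 0]) cube([76, 76, 671]);
translate([379, 701, 0]) cube([76, 76, 671]);
translate([1487, 701, 0]) cube([76, 76, 671]);
translate([455, 201, 575]) cube([1032, 76, 96]);
translate([455, 701, 575]) cube([1032, 76, 96]);
translate([379, 277, 575]) cube([76, 424, 96]);
translate([1487, 277, 575]) cube([76, 424, 96]);


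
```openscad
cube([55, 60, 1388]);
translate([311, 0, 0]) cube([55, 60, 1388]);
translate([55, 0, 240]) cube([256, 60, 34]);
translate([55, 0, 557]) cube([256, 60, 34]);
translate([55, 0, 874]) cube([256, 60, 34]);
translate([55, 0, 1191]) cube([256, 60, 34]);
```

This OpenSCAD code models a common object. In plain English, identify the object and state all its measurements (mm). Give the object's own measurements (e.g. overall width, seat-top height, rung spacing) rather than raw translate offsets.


A straight ladder. Two 55×60 mm vertical rails, 1388 mm tall, stand 366 mm apart (outside-to-outside) with their front faces coplanar on the −y side. 4 rungs, each 60 mm deep and 34 mm tall, span between the inner faces of the rails, front faces flush with the rails. The lowest rung's underside is at z = 240 mm and rungs are spaced 317 mm apart (underside to underside).
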